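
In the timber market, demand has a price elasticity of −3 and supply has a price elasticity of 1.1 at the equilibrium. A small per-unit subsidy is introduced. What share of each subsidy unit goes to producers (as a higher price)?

Producer share = 30/41

For a small subsidy around the equilibrium, the benefit split depends on the relative slopes, which at a point are proportional to the elasticities.
Buyer share = εs/(εs + |εd|) = 1.1/(1.1 + 3) = 11/41; seller share = |εd|/(εs + |εd|) = 30/41.
So producers capture 30/41 of the subsidy.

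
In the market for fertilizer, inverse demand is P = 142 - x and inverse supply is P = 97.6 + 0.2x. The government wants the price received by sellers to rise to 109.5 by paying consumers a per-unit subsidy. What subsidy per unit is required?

Required subsidy s = 27 per unit

At a seller price of 109.5, quantity supplied is -488 + 5·109.5 = 59.5.
Buyers absorb 59.5 only when they pay Pb = 142 − 1·59.5 = 82.5.
s = Ps − Pb = 109.5 − 82.5 = 27.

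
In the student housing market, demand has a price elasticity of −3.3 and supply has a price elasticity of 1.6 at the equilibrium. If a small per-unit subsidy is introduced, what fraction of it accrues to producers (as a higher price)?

For a small subsidy around the equilibrium, the benefit split depends on the relative slopes, which at a point are proportional to the elasticities.
Buyer share = εs/(εs + |εd|) = 1.6/(1.6 + 3.3) = 16/49; seller share = |εd|/(εs + |εd|) = 33/49.
So producers capture 33/49 of the subsidy.

Producer share = 33/49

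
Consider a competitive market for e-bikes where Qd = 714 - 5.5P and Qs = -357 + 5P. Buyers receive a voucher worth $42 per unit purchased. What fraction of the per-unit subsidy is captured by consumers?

Pre-subsidy: 714 - 5.5P = -357 + 5P gives P* = 102, Q* = 153.
With the rebate, buyers effectively pay Pb = Ps − 42, where Ps is the price sellers receive.
Demand in terms of Ps becomes Qd = 714 − 5.5(Ps − 42) = 945 - 5.5Ps. Setting this equal to supply: 945 - 5.5Ps = -357 + 5Ps, so Ps = 124.
Buyers pay Pb = 124 − 42 = 82; Q' = -357 + 5·124 = 263.
Buyers' price falls by P* − Pb = 102 − 82 = 20; sellers' price rises by Ps − P* = 124 − 102 = 22.
So consumers capture 20/42 = 10/21 of each unit of subsidy.

Consumer share = 10/21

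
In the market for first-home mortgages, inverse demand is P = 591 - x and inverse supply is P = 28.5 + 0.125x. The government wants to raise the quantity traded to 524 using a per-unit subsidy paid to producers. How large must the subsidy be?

Required subsidy s = 27 per unit

At x = 524, from the demand curve buyers pay Pb = 591 − 1·524 = 67; from the supply curve sellers need Ps = 28.5 + 0.125·524 = 94.
The subsidy must fill the gap: s = Ps − Pb = 94 − 67 = 27.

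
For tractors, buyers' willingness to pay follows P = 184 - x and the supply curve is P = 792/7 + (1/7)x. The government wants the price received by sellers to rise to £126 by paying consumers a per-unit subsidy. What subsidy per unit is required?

At a seller price of 126, quantity supplied is -792 + 7·126 = 90.
Buyers absorb 90 only when they pay Pb = 184 − 1·90 = 94.
s = Ps − Pb = 126 − 94 = 32.

Required subsidy s = £32 per unit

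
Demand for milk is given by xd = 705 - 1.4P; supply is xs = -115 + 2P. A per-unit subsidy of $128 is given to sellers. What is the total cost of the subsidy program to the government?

Government cost = 1028736/17

Pre-subsidy: 705 - 1.4P = -115 + 2P gives P* = 4100/17, x* = 6245/17.
With the subsidy, sellers receive Ps = Pb + 128 for each unit, where Pb is the price buyers pay.
Supply in terms of Pb becomes xs = -115 + 2(Pb + 128) = 141 + 2Pb. Setting this equal to demand: 705 - 1.4Pb = 141 + 2Pb, so Pb = 2820/17.
Sellers receive Ps = 2820/17 + 128 = 4996/17; x' = 705 − 1.4·(2820/17) = 8037/17.
Government outlay = subsidy × quantity = 128 × 8037/17 = 1028736/17.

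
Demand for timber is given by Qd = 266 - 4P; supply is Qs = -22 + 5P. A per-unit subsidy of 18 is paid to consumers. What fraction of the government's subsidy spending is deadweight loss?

Pre-subsidy: 266 - 4P = -22 + 5P gives P* = 32, Q* = 138.
With the rebate, buyers effectively pay Pb = Ps − 18, where Ps is the price sellers receive.
Demand in terms of Ps becomes Qd = 266 − 4(Ps − 18) = 338 - 4Ps. Setting this equal to supply: 338 - 4Ps = -22 + 5Ps, so Ps = 40.
Buyers pay Pb = 40 − 18 = 22; Q' = -22 + 5·40 = 178.
ΔCS = ½(138 + 178)(32 − 22) = 1580; ΔPS = ½(138 + 178)(40 − 32) = 1264.
Government spending = 18 × 178 = 3204.
DWL = ½ × 18 × (178 − 138) = 360; fraction = 360 / 3204 = 10/89.

DWL / government spending = 10/89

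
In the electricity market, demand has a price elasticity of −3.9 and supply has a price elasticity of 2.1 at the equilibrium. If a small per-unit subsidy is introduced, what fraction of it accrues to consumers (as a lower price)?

Consumer share = 0.35

For a small subsidy around the equilibrium, the benefit split depends on the relative slopes, which at a point are proportional to the elasticities.
Buyer share = εs/(εs + |εd|) = 2.1/(2.1 + 3.9) = 0.35; seller share = |εd|/(εs + |εd|) = 0.65.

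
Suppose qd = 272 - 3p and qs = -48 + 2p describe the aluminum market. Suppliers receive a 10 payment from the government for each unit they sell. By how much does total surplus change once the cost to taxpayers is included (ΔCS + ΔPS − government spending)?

Pre-subsidy: 272 - 3p = -48 + 2p gives p* = 64, q* = 80.
With the subsidy, sellers receive ps = pb + 10 for each unit, where pb is the price buyers pay.
Supply in terms of pb becomes qs = -48 + 2(pb + 10) = -28 + 2pb. Setting this equal to demand: 272 - 3pb = -28 + 2pb, so pb = 60.
Sellers receive ps = 60 + 10 = 70; q' = 272 − 3·60 = 92.
ΔCS = ½(80 + 92)(64 − 60) = 344; ΔPS = ½(80 + 92)(70 − 64) = 516.
Government spending = 10 × 92 = 920.
Net change = 344 + 516 − 920 = -60. The loss equals the DWL triangle ½·10·12.

Net change in total surplus = -60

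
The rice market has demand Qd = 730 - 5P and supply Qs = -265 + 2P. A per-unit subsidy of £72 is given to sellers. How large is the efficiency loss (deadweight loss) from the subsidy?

Pre-subsidy: 730 - 5P = -265 + 2P gives P* = 995/7, Q* = 135/7.
With the subsidy, sellers receive Ps = Pb + 72 for each unit, where Pb is the price buyers pay.
Supply in terms of Pb becomes Qs = -265 + 2(Pb + 72) = -121 + 2Pb. Setting this equal to demand: 730 - 5Pb = -121 + 2Pb, so Pb = 851/7.
Sellers receive Ps = 851/7 + 72 = 1355/7; Q' = 730 − 5·(851/7) = 855/7.
The subsidy expands output by 855/7 − 135/7 = 720/7 past the efficient level; on those units the gap between marginal cost and willingness to pay runs from 0 up to 72.
DWL = ½ × 72 × 720/7 = 25920/7.

Deadweight loss = 25920/7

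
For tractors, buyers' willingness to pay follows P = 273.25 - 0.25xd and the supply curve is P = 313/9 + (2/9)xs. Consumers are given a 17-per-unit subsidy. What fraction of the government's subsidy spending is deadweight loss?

DWL / government spending = 18/541

Pre-subsidy: 273.25 - 0.25x = 313/9 + (2/9)x gives x* = 505 and P* = 147.
With the rebate, buyers effectively pay Pb = Ps − 17, where Ps is the price sellers receive.
On the curves, Pb = 273.25 - 0.25x and Ps = 313/9 + (2/9)x; the wedge Ps − Pb = 17 gives 313/9 + (2/9)x − (273.25 - 0.25x) = 17, so x' = 541.
Then Pb = 273.25 − 0.25·541 = 138 and Ps = 313/9 + (2/9)·541 = 155.
ΔCS = ½(505 + 541)(147 − 138) = 4707; ΔPS = ½(505 + 541)(155 − 147) = 4184.
Government spending = 17 × 541 = 9197.
DWL = ½ × 17 × (541 − 505) = 306; fraction = 306 / 9197 = 18/541.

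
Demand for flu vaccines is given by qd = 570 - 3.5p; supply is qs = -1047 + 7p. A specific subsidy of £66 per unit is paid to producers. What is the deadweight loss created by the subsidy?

Deadweight loss = £5082

Pre-subsidy: 570 - 3.5p = -1047 + 7p gives p* = 154, q* = 31.
With the subsidy, sellers receive ps = pb + 66 for each unit, where pb is the price buyers pay.
Supply in terms of pb becomes qs = -1047 + 7(pb + 66) = -585 + 7pb. Setting this equal to demand: 570 - 3.5pb = -585 + 7pb, so pb = 110.
Sellers receive ps = 110 + 66 = 176; q' = 570 − 3.5·110 = 185.
The subsidy expands output by 185 − 31 = 154 past the efficient level; on those units the gap between marginal cost and willingness to pay runs from 0 up to 66.
DWL = ½ × 66 × 154 = 5082.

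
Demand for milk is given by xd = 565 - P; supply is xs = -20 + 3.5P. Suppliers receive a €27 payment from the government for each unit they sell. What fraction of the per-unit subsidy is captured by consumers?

Pre-subsidy: 565 - P = -20 + 3.5P gives P* = 130, x* = 435.
With the subsidy, sellers receive Ps = Pb + 27 for each unit, where Pb is the price buyers pay.
Supply in terms of Pb becomes xs = -20 + 3.5(Pb + 27) = 74.5 + 3.5Pb. Setting this equal to demand: 565 - Pb = 74.5 + 3.5Pb, so Pb = 109.
Sellers receive Ps = 109 + 27 = 136; x' = 565 − 1·109 = 456.
Buyers' price falls by P* − Pb = 130 − 109 = 21; sellers' price rises by Ps − P* = 136 − 130 = 6.
So consumers capture 21/27 = 7/9 of each unit of subsidy.

Consumer share = 7/9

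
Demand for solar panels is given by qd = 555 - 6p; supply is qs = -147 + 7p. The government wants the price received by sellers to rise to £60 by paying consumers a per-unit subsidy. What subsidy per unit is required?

Required subsidy s = £13 per unit

At a seller price of 60, quantity supplied is -147 + 7·60 = 273.
Buyers absorb 273 only when they pay pb with 555 − 6·pb = 273, i.e. pb = 47.
s = ps − pb = 60 − 47 = 13.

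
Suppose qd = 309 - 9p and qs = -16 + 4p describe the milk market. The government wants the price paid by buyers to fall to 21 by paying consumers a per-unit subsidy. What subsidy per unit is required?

Required subsidy s = 13 per unit

At a buyer price of 21, quantity demanded is 309 − 9·21 = 120.
Sellers supply 120 only when they receive ps with -16 + 4·ps = 120, i.e. ps = 34.
s = ps − pb = 34 − 21 = 13.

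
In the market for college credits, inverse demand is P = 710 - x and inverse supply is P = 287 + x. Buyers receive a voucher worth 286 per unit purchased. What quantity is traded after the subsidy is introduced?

x' = 354.5

Pre-subsidy: 710 - x = 287 + x gives x* = 211.5 and P* = 498.5.
With the rebate, buyers effectively pay Pb = Ps − 286, where Ps is the price sellers receive.
On the curves, Pb = 710 - x and Ps = 287 + x; the wedge Ps − Pb = 286 gives 287 + x − (710 - x) = 286, so x' = 354.5.
Then Pb = 710 − 1·354.5 = 355.5 and Ps = 287 + 1·354.5 = 641.5.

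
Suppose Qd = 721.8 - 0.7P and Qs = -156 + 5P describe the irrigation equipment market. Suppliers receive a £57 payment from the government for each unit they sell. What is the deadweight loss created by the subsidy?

Pre-subsidy: 721.8 - 0.7P = -156 + 5P gives P* = 154, Q* = 614.
With the subsidy, sellers receive Ps = Pb + 57 for each unit, where Pb is the price buyers pay.
Supply in terms of Pb becomes Qs = -156 + 5(Pb + 57) = 129 + 5Pb. Setting this equal to demand: 721.8 - 0.7Pb = 129 + 5Pb, so Pb = 104.
Sellers receive Ps = 104 + 57 = 161; Q' = 721.8 − 0.7·104 = 649.
The subsidy expands output by 649 − 614 = 35 past the efficient level; on those units the gap between marginal cost and willingness to pay runs from 0 up to 57.
DWL = ½ × 57 × 35 = 997.5.

Deadweight loss = £997.5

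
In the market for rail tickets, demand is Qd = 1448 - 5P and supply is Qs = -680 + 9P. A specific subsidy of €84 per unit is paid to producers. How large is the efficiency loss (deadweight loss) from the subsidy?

Deadweight loss = €11340

Pre-subsidy: 1448 - 5P = -680 + 9P gives P* = 152, Q* = 688.
With the subsidy, sellers receive Ps = Pb + 84 for each unit, where Pb is the price buyers pay.
Supply in terms of Pb becomes Qs = -680 + 9(Pb + 84) = 76 + 9Pb. Setting this equal to demand: 1448 - 5Pb = 76 + 9Pb, so Pb = 98.
Sellers receive Ps = 98 + 84 = 182; Q' = 1448 − 5·98 = 958.
The subsidy expands output by 958 − 688 = 270 past the efficient level; on those units the gap between marginal cost and willingness to pay runs from 0 up to 84.
DWL = ½ × 84 × 270 = 11340.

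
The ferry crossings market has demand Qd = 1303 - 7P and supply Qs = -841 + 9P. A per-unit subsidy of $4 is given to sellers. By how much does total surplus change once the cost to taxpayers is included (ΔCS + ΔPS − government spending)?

Pre-subsidy: 1303 - 7P = -841 + 9P gives P* = 134, Q* = 365.
With the subsidy, sellers receive Ps = Pb + 4 for each unit, where Pb is the price buyers pay.
Supply in terms of Pb becomes Qs = -841 + 9(Pb + 4) = -805 + 9Pb. Setting this equal to demand: 1303 - 7Pb = -805 + 9Pb, so Pb = 131.75.
Sellers receive Ps = 131.75 + 4 = 135.75; Q' = 1303 − 7·131.75 = 380.75.
ΔCS = ½(365 + 380.75)(134 − 131.75) = 838.96875; ΔPS = ½(365 + 380.75)(135.75 − 134) = 652.53125.
Government spending = 4 × 380.75 = 1523.
Net change = 838.96875 + 652.53125 − 1523 = -31.5. The loss equals the DWL triangle ½·4·15.75.

Net change in total surplus = -$31.5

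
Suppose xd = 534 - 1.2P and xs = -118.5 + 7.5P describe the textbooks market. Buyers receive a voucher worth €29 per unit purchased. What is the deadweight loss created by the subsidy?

Pre-subsidy: 534 - 1.2P = -118.5 + 7.5P gives P* = 75, x* = 444.
With the rebate, buyers effectively pay Pb = Ps − 29, where Ps is the price sellers receive.
Demand in terms of Ps becomes xd = 534 − 1.2(Ps − 29) = 568.8 - 1.2Ps. Setting this equal to supply: 568.8 - 1.2Ps = -118.5 + 7.5Ps, so Ps = 79.
Buyers pay Pb = 79 − 29 = 50; x' = -118.5 + 7.5·79 = 474.
The subsidy expands output by 474 − 444 = 30 past the efficient level; on those units the gap between marginal cost and willingness to pay runs from 0 up to 29.
DWL = ½ × 29 × 30 = 435.

Deadweight loss = €435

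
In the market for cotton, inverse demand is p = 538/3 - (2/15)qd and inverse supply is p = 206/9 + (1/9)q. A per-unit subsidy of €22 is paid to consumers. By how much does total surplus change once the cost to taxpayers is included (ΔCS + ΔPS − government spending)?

Pre-subsidy: 538/3 - (2/15)q = 206/9 + (1/9)q gives q* = 640 and p* = 94.
With the rebate, buyers effectively pay pb = ps − 22, where ps is the price sellers receive.
On the curves, pb = 538/3 - (2/15)q and ps = 206/9 + (1/9)q; the wedge ps − pb = 22 gives 206/9 + (1/9)q − (538/3 - (2/15)q) = 22, so q' = 730.
Then pb = 538/3 − (2/15)·730 = 82 and ps = 206/9 + (1/9)·730 = 104.
ΔCS = ½(640 + 730)(94 − 82) = 8220; ΔPS = ½(640 + 730)(104 − 94) = 6850.
Government spending = 22 × 730 = 16060.
Net change = 8220 + 6850 − 16060 = -990. The loss equals the DWL triangle ½·22·90.

Net change in total surplus = -€990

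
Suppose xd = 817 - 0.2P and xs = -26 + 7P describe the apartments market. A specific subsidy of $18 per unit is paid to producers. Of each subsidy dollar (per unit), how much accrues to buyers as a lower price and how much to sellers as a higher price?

Pre-subsidy: 817 - 0.2P = -26 + 7P gives P* = 1405/12, x* = 9523/12.
With the subsidy, sellers receive Ps = Pb + 18 for each unit, where Pb is the price buyers pay.
Supply in terms of Pb becomes xs = -26 + 7(Pb + 18) = 100 + 7Pb. Setting this equal to demand: 817 - 0.2Pb = 100 + 7Pb, so Pb = 1195/12.
Sellers receive Ps = 1195/12 + 18 = 1411/12; x' = 817 − 0.2·(1195/12) = 9565/12.
Buyers' price falls by P* − Pb = 1405/12 − 1195/12 = 17.5; sellers' price rises by Ps − P* = 1411/12 − 1405/12 = 0.5.

Buyers gain $17.5 per unit; sellers gain $0.5 per unit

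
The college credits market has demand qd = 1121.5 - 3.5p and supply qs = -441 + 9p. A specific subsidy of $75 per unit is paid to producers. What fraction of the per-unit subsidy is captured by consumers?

Pre-subsidy: 1121.5 - 3.5p = -441 + 9p gives p* = 125, q* = 684.
With the subsidy, sellers receive ps = pb + 75 for each unit, where pb is the price buyers pay.
Supply in terms of pb becomes qs = -441 + 9(pb + 75) = 234 + 9pb. Setting this equal to demand: 1121.5 - 3.5pb = 234 + 9pb, so pb = 71.
Sellers receive ps = 71 + 75 = 146; q' = 1121.5 − 3.5·71 = 873.
Buyers' price falls by p* − pb = 125 − 71 = 54; sellers' price rises by ps − p* = 146 − 125 = 21.
So consumers capture 54/75 = 0.72 of each unit of subsidy.

Consumer share = 0.72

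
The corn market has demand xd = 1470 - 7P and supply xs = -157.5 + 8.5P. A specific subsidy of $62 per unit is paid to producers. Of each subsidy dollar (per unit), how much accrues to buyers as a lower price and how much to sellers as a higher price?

Pre-subsidy: 1470 - 7P = -157.5 + 8.5P gives P* = 105, x* = 735.
With the subsidy, sellers receive Ps = Pb + 62 for each unit, where Pb is the price buyers pay.
Supply in terms of Pb becomes xs = -157.5 + 8.5(Pb + 62) = 369.5 + 8.5Pb. Setting this equal to demand: 1470 - 7Pb = 369.5 + 8.5Pb, so Pb = 71.
Sellers receive Ps = 71 + 62 = 133; x' = 1470 − 7·71 = 973.
Buyers' price falls by P* − Pb = 105 − 71 = 34; sellers' price rises by Ps − P* = 133 − 105 = 28.

Buyers gain $34 per unit; sellers gain $28 per unit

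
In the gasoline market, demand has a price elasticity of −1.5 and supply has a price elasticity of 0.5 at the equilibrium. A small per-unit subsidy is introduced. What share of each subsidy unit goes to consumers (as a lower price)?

For a small subsidy around the equilibrium, the benefit split depends on the relative slopes, which at a point are proportional to the elasticities.
Buyer share = εs/(εs + |εd|) = 0.5/(0.5 + 1.5) = 0.25; seller share = |εd|/(εs + |εd|) = 0.75.

Consumer share = 0.25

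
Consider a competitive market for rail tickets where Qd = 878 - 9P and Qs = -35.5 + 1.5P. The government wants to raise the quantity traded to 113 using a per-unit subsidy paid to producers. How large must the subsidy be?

At Q = 113, invert demand for the buyer price: Pb = (878 − 113)/9 = 85; invert supply for the seller price: Ps = (113 − (-35.5))/1.5 = 99.
The subsidy must fill the gap: s = Ps − Pb = 99 − 85 = 14.

Required subsidy s = 14 per unit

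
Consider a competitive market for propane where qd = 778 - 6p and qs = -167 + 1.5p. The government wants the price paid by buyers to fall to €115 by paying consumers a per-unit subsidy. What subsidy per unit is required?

Required subsidy s = €55 per unit

At a buyer price of 115, quantity demanded is 778 − 6·115 = 88.
Sellers supply 88 only when they receive ps with -167 + 1.5·ps = 88, i.e. ps = 170.
s = ps − pb = 170 − 115 = 55.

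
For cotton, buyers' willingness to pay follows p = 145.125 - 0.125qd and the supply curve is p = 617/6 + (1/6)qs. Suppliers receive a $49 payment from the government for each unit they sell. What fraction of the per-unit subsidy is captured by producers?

Pre-subsidy: 145.125 - 0.125q = 617/6 + (1/6)q gives q* = 145 and p* = 127.
With the subsidy, sellers receive ps = pb + 49 for each unit, where pb is the price buyers pay.
On the curves, pb = 145.125 - 0.125q and ps = 617/6 + (1/6)q; the wedge ps − pb = 49 gives 617/6 + (1/6)q − (145.125 - 0.125q) = 49, so q' = 313.
Then pb = 145.125 − 0.125·313 = 106 and ps = 617/6 + (1/6)·313 = 155.
Buyers' price falls by p* − pb = 127 − 106 = 21; sellers' price rises by ps − p* = 155 − 127 = 28.
So producers capture 28/49 = 4/7 of each unit of subsidy.

Producer share = 4/7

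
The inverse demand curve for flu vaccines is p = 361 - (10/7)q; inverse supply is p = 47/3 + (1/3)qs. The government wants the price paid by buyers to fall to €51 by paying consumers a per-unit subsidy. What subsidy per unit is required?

Required subsidy s = €37 per unit

At a buyer price of 51, quantity demanded is 252.7 − 0.7·51 = 217.
Sellers supply 217 only when they receive ps = 47/3 + (1/3)·217 = 88.
s = ps − pb = 88 − 51 = 37.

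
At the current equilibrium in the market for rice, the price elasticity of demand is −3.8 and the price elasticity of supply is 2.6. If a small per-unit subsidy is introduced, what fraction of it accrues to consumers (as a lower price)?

Consumer share = 0.40625

For a small subsidy around the equilibrium, the benefit split depends on the relative slopes, which at a point are proportional to the elasticities.
Buyer share = εs/(εs + |εd|) = 2.6/(2.6 + 3.8) = 0.40625; seller share = |εd|/(εs + |εd|) = 0.59375.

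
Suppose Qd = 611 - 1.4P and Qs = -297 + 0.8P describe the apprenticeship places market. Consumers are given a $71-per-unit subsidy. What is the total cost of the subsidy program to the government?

Pre-subsidy: 611 - 1.4P = -297 + 0.8P gives P* = 4540/11, Q* = 365/11.
With the rebate, buyers effectively pay Pb = Ps − 71, where Ps is the price sellers receive.
Demand in terms of Ps becomes Qd = 611 − 1.4(Ps − 71) = 710.4 - 1.4Ps. Setting this equal to supply: 710.4 - 1.4Ps = -297 + 0.8Ps, so Ps = 5037/11.
Buyers pay Pb = 5037/11 − 71 = 4256/11; Q' = -297 + 0.8·(5037/11) = 3813/55.
Government outlay = subsidy × quantity = 71 × 3813/55 = 270723/55.

Government cost = 270723/55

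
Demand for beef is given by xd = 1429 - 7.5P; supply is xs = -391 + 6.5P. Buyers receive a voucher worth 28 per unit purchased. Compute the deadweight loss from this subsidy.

Deadweight loss = 1365

Pre-subsidy: 1429 - 7.5P = -391 + 6.5P gives P* = 130, x* = 454.
With the rebate, buyers effectively pay Pb = Ps − 28, where Ps is the price sellers receive.
Demand in terms of Ps becomes xd = 1429 − 7.5(Ps − 28) = 1639 - 7.5Ps. Setting this equal to supply: 1639 - 7.5Ps = -391 + 6.5Ps, so Ps = 145.
Buyers pay Pb = 145 − 28 = 117; x' = -391 + 6.5·145 = 551.5.
The subsidy expands output by 551.5 − 454 = 97.5 past the efficient level; on those units the gap between marginal cost and willingness to pay runs from 0 up to 28.
DWL = ½ × 28 × 97.5 = 1365.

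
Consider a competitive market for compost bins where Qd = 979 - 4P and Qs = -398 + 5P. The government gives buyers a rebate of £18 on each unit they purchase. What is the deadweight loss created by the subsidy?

Deadweight loss = £360

Pre-subsidy: 979 - 4P = -398 + 5P gives P* = 153, Q* = 367.
With the rebate, buyers effectively pay Pb = Ps − 18, where Ps is the price sellers receive.
Demand in terms of Ps becomes Qd = 979 − 4(Ps − 18) = 1051 - 4Ps. Setting this equal to supply: 1051 - 4Ps = -398 + 5Ps, so Ps = 161.
Buyers pay Pb = 161 − 18 = 143; Q' = -398 + 5·161 = 407.
The subsidy expands output by 407 − 367 = 40 past the efficient level; on those units the gap between marginal cost and willingness to pay runs from 0 up to 18.
DWL = ½ × 18 × 40 = 360.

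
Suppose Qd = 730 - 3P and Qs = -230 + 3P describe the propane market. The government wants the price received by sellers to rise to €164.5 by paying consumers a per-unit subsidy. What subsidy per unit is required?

Required subsidy s = €9 per unit

At a seller price of 164.5, quantity supplied is -230 + 3·164.5 = 263.5.
Buyers absorb 263.5 only when they pay Pb with 730 − 3·Pb = 263.5, i.e. Pb = 155.5.
s = Ps − Pb = 164.5 − 155.5 = 9.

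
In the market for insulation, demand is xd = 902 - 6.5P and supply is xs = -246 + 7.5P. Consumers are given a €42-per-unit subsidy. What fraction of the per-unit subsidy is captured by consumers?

Consumer share = 15/28

Pre-subsidy: 902 - 6.5P = -246 + 7.5P gives P* = 82, x* = 369.
With the rebate, buyers effectively pay Pb = Ps − 42, where Ps is the price sellers receive.
Demand in terms of Ps becomes xd = 902 − 6.5(Ps − 42) = 1175 - 6.5Ps. Setting this equal to supply: 1175 - 6.5Ps = -246 + 7.5Ps, so Ps = 101.5.
Buyers pay Pb = 101.5 − 42 = 59.5; x' = -246 + 7.5·101.5 = 515.25.
Buyers' price falls by P* − Pb = 82 − 59.5 = 22.5; sellers' price rises by Ps − P* = 101.5 − 82 = 19.5.
So consumers capture 22.5/42 = 15/28 of each unit of subsidy.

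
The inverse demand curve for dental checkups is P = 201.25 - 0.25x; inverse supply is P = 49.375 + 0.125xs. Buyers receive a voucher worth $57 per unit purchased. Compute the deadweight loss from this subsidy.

Pre-subsidy: 201.25 - 0.25x = 49.375 + 0.125x gives x* = 405 and P* = 100.
With the rebate, buyers effectively pay Pb = Ps − 57, where Ps is the price sellers receive.
On the curves, Pb = 201.25 - 0.25x and Ps = 49.375 + 0.125x; the wedge Ps − Pb = 57 gives 49.375 + 0.125x − (201.25 - 0.25x) = 57, so x' = 557.
Then Pb = 201.25 − 0.25·557 = 62 and Ps = 49.375 + 0.125·557 = 119.
The subsidy expands output by 557 − 405 = 152 past the efficient level; on those units the gap between marginal cost and willingness to pay runs from 0 up to 57.
DWL = ½ × 57 × 152 = 4332.

Deadweight loss = $4332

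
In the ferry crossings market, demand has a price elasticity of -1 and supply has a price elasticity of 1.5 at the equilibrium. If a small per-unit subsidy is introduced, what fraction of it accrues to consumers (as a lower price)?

For a small subsidy around the equilibrium, the benefit split depends on the relative slopes, which at a point are proportional to the elasticities.
Buyer share = εs/(εs + |εd|) = 1.5/(1.5 + 1) = 0.6; seller share = |εd|/(εs + |εd|) = 0.4.

Consumer share = 0.6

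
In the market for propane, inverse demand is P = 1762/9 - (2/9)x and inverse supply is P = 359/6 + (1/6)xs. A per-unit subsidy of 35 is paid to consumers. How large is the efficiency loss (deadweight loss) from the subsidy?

Deadweight loss = 1575

Pre-subsidy: 1762/9 - (2/9)x = 359/6 + (1/6)x gives x* = 2447/7 and P* = 2480/21.
With the rebate, buyers effectively pay Pb = Ps − 35, where Ps is the price sellers receive.
On the curves, Pb = 1762/9 - (2/9)x and Ps = 359/6 + (1/6)x; the wedge Ps − Pb = 35 gives 359/6 + (1/6)x − (1762/9 - (2/9)x) = 35, so x' = 3077/7.
Then Pb = 1762/9 − (2/9)·(3077/7) = 2060/21 and Ps = 359/6 + (1/6)·(3077/7) = 2795/21.
The subsidy expands output by 3077/7 − 2447/7 = 90 past the efficient level; on those units the gap between marginal cost and willingness to pay runs from 0 up to 35.
DWL = ½ × 35 × 90 = 1575.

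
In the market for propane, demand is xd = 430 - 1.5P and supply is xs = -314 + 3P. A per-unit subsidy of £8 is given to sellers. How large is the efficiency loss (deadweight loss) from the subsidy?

Deadweight loss = £32

Pre-subsidy: 430 - 1.5P = -314 + 3P gives P* = 496/3, x* = 182.
With the subsidy, sellers receive Ps = Pb + 8 for each unit, where Pb is the price buyers pay.
Supply in terms of Pb becomes xs = -314 + 3(Pb + 8) = -290 + 3Pb. Setting this equal to demand: 430 - 1.5Pb = -290 + 3Pb, so Pb = 160.
Sellers receive Ps = 160 + 8 = 168; x' = 430 − 1.5·160 = 190.
The subsidy expands output by 190 − 182 = 8 past the efficient level; on those units the gap between marginal cost and willingness to pay runs from 0 up to 8.
DWL = ½ × 8 × 8 = 32.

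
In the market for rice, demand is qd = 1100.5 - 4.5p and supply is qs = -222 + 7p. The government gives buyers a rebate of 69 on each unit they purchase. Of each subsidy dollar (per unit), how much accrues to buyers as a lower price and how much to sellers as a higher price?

Buyers gain 42 per unit; sellers gain 27 per unit

Pre-subsidy: 1100.5 - 4.5p = -222 + 7p gives p* = 115, q* = 583.
With the rebate, buyers effectively pay pb = ps − 69, where ps is the price sellers receive.
Demand in terms of ps becomes qd = 1100.5 − 4.5(ps − 69) = 1411 - 4.5ps. Setting this equal to supply: 1411 - 4.5ps = -222 + 7ps, so ps = 142.
Buyers pay pb = 142 − 69 = 73; q' = -222 + 7·142 = 772.
Buyers' price falls by p* − pb = 115 − 73 = 42; sellers' price rises by ps − p* = 142 − 115 = 27.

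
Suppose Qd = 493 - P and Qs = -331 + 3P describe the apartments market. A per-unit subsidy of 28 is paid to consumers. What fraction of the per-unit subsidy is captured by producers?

Producer share = 0.25

Pre-subsidy: 493 - P = -331 + 3P gives P* = 206, Q* = 287.
With the rebate, buyers effectively pay Pb = Ps − 28, where Ps is the price sellers receive.
Demand in terms of Ps becomes Qd = 493 − 1(Ps − 28) = 521 - Ps. Setting this equal to supply: 521 - Ps = -331 + 3Ps, so Ps = 213.
Buyers pay Pb = 213 − 28 = 185; Q' = -331 + 3·213 = 308.
Buyers' price falls by P* − Pb = 206 − 185 = 21; sellers' price rises by Ps − P* = 213 − 206 = 7.
So producers capture 7/28 = 0.25 of each unit of subsidy.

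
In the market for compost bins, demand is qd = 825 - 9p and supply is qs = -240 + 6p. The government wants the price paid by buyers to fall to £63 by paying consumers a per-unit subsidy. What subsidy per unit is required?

At a buyer price of 63, quantity demanded is 825 − 9·63 = 258.
Sellers supply 258 only when they receive ps with -240 + 6·ps = 258, i.e. ps = 83.
s = ps − pb = 83 − 63 = 20.

Required subsidy s = £20 per unit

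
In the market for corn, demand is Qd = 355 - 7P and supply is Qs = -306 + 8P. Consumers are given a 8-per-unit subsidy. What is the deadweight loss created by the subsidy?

Pre-subsidy: 355 - 7P = -306 + 8P gives P* = 661/15, Q* = 698/15.
With the rebate, buyers effectively pay Pb = Ps − 8, where Ps is the price sellers receive.
Demand in terms of Ps becomes Qd = 355 − 7(Ps − 8) = 411 - 7Ps. Setting this equal to supply: 411 - 7Ps = -306 + 8Ps, so Ps = 47.8.
Buyers pay Pb = 47.8 − 8 = 39.8; Q' = -306 + 8·47.8 = 76.4.
The subsidy expands output by 76.4 − 698/15 = 448/15 past the efficient level; on those units the gap between marginal cost and willingness to pay runs from 0 up to 8.
DWL = ½ × 8 × 448/15 = 1792/15.

Deadweight loss = 1792/15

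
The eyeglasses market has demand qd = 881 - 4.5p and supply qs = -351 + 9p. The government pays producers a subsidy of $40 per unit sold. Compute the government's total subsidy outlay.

Government cost = 70840/3

Pre-subsidy: 881 - 4.5p = -351 + 9p gives p* = 2464/27, q* = 1411/3.
With the subsidy, sellers receive ps = pb + 40 for each unit, where pb is the price buyers pay.
Supply in terms of pb becomes qs = -351 + 9(pb + 40) = 9 + 9pb. Setting this equal to demand: 881 - 4.5pb = 9 + 9pb, so pb = 1744/27.
Sellers receive ps = 1744/27 + 40 = 2824/27; q' = 881 − 4.5·(1744/27) = 1771/3.
Government outlay = subsidy × quantity = 40 × 1771/3 = 70840/3.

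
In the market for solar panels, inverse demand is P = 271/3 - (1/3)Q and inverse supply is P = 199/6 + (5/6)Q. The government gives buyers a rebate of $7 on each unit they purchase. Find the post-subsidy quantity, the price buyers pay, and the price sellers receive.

Pre-subsidy: 271/3 - (1/3)Q = 199/6 + (5/6)Q gives Q* = 49 and P* = 74.
With the rebate, buyers effectively pay Pb = Ps − 7, where Ps is the price sellers receive.
On the curves, Pb = 271/3 - (1/3)Q and Ps = 199/6 + (5/6)Q; the wedge Ps − Pb = 7 gives 199/6 + (5/6)Q − (271/3 - (1/3)Q) = 7, so Q' = 55.
Then Pb = 271/3 − (1/3)·55 = 72 and Ps = 199/6 + (5/6)·55 = 79.

Q' = 55; buyers pay $72; sellers receive $79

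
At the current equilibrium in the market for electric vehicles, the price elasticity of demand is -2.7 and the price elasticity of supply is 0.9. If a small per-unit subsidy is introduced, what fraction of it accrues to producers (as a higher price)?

Producer share = 0.75

For a small subsidy around the equilibrium, the benefit split depends on the relative slopes, which at a point are proportional to the elasticities.
Buyer share = εs/(εs + |εd|) = 0.9/(0.9 + 2.7) = 0.25; seller share = |εd|/(εs + |εd|) = 0.75.
So producers capture 0.75 of the subsidy.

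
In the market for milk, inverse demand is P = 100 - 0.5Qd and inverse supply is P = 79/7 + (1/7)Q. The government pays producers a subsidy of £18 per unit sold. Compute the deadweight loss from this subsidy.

Deadweight loss = £252

Pre-subsidy: 100 - 0.5Q = 79/7 + (1/7)Q gives Q* = 138 and P* = 31.
With the subsidy, sellers receive Ps = Pb + 18 for each unit, where Pb is the price buyers pay.
On the curves, Pb = 100 - 0.5Q and Ps = 79/7 + (1/7)Q; the wedge Ps − Pb = 18 gives 79/7 + (1/7)Q − (100 - 0.5Q) = 18, so Q' = 166.
Then Pb = 100 − 0.5·166 = 17 and Ps = 79/7 + (1/7)·166 = 35.
The subsidy expands output by 166 − 138 = 28 past the efficient level; on those units the gap between marginal cost and willingness to pay runs from 0 up to 18.
DWL = ½ × 18 × 28 = 252.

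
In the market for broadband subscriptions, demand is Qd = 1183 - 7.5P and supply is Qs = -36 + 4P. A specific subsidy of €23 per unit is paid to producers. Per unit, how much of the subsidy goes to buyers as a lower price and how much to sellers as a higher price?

Pre-subsidy: 1183 - 7.5P = -36 + 4P gives P* = 106, Q* = 388.
With the subsidy, sellers receive Ps = Pb + 23 for each unit, where Pb is the price buyers pay.
Supply in terms of Pb becomes Qs = -36 + 4(Pb + 23) = 56 + 4Pb. Setting this equal to demand: 1183 - 7.5Pb = 56 + 4Pb, so Pb = 98.
Sellers receive Ps = 98 + 23 = 121; Q' = 1183 − 7.5·98 = 448.
Buyers' price falls by P* − Pb = 106 − 98 = 8; sellers' price rises by Ps − P* = 121 − 106 = 15.

Buyers gain €8 per unit; sellers gain €15 per unit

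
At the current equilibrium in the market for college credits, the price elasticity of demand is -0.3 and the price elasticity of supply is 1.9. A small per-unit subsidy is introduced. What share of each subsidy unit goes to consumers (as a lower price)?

Consumer share = 19/22

For a small subsidy around the equilibrium, the benefit split depends on the relative slopes, which at a point are proportional to the elasticities.
Buyer share = εs/(εs + |εd|) = 1.9/(1.9 + 0.3) = 19/22; seller share = |εd|/(εs + |εd|) = 3/22.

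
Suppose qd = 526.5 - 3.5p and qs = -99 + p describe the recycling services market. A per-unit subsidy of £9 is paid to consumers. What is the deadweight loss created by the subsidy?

Deadweight loss = £31.5

Pre-subsidy: 526.5 - 3.5p = -99 + p gives p* = 139, q* = 40.
With the rebate, buyers effectively pay pb = ps − 9, where ps is the price sellers receive.
Demand in terms of ps becomes qd = 526.5 − 3.5(ps − 9) = 558 - 3.5ps. Setting this equal to supply: 558 - 3.5ps = -99 + ps, so ps = 146.
Buyers pay pb = 146 − 9 = 137; q' = -99 + 1·146 = 47.
The subsidy expands output by 47 − 40 = 7 past the efficient level; on those units the gap between marginal cost and willingness to pay runs from 0 up to 9.
DWL = ½ × 9 × 7 = 31.5.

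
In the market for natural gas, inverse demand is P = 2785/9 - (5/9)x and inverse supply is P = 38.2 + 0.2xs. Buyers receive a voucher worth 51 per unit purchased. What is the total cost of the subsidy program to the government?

Government cost = 21751.5

Pre-subsidy: 2785/9 - (5/9)x = 38.2 + 0.2x gives x* = 359 and P* = 110.
With the rebate, buyers effectively pay Pb = Ps − 51, where Ps is the price sellers receive.
On the curves, Pb = 2785/9 - (5/9)x and Ps = 38.2 + 0.2x; the wedge Ps − Pb = 51 gives 38.2 + 0.2x − (2785/9 - (5/9)x) = 51, so x' = 426.5.
Then Pb = 2785/9 − (5/9)·426.5 = 72.5 and Ps = 38.2 + 0.2·426.5 = 123.5.
Government outlay = subsidy × quantity = 51 × 426.5 = 21751.5.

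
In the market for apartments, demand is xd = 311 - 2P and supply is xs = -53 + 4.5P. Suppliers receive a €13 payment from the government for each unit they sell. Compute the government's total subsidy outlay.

Government cost = €2821

Pre-subsidy: 311 - 2P = -53 + 4.5P gives P* = 56, x* = 199.
With the subsidy, sellers receive Ps = Pb + 13 for each unit, where Pb is the price buyers pay.
Supply in terms of Pb becomes xs = -53 + 4.5(Pb + 13) = 5.5 + 4.5Pb. Setting this equal to demand: 311 - 2Pb = 5.5 + 4.5Pb, so Pb = 47.
Sellers receive Ps = 47 + 13 = 60; x' = 311 − 2·47 = 217.
Government outlay = subsidy × quantity = 13 × 217 = 2821.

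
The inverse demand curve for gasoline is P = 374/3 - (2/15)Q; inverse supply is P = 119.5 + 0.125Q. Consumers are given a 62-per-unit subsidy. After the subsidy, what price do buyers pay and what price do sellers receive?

Pre-subsidy: 374/3 - (2/15)Q = 119.5 + 0.125Q gives Q* = 20 and P* = 122.
With the rebate, buyers effectively pay Pb = Ps − 62, where Ps is the price sellers receive.
On the curves, Pb = 374/3 - (2/15)Q and Ps = 119.5 + 0.125Q; the wedge Ps − Pb = 62 gives 119.5 + 0.125Q − (374/3 - (2/15)Q) = 62, so Q' = 260.
Then Pb = 374/3 − (2/15)·260 = 90 and Ps = 119.5 + 0.125·260 = 152.

Buyers pay 90; sellers receive 152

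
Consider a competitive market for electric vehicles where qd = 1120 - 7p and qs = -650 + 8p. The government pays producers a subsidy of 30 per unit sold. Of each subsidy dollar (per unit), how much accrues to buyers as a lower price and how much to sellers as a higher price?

Pre-subsidy: 1120 - 7p = -650 + 8p gives p* = 118, q* = 294.
With the subsidy, sellers receive ps = pb + 30 for each unit, where pb is the price buyers pay.
Supply in terms of pb becomes qs = -650 + 8(pb + 30) = -410 + 8pb. Setting this equal to demand: 1120 - 7pb = -410 + 8pb, so pb = 102.
Sellers receive ps = 102 + 30 = 132; q' = 1120 − 7·102 = 406.
Buyers' price falls by p* − pb = 118 − 102 = 16; sellers' price rises by ps − p* = 132 − 118 = 14.

Buyers gain 16 per unit; sellers gain 14 per unit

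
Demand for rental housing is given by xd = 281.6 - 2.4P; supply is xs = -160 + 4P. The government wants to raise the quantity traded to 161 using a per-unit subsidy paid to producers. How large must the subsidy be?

At x = 161, invert demand for the buyer price: Pb = (281.6 − 161)/2.4 = 50.25; invert supply for the seller price: Ps = (161 − (-160))/4 = 80.25.
The subsidy must fill the gap: s = Ps − Pb = 80.25 − 50.25 = 30.

Required subsidy s = 30 per unit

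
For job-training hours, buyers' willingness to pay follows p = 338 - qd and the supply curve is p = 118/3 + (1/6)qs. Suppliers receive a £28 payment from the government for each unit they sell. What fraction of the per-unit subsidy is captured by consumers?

Consumer share = 6/7

Pre-subsidy: 338 - q = 118/3 + (1/6)q gives q* = 256 and p* = 82.
With the subsidy, sellers receive ps = pb + 28 for each unit, where pb is the price buyers pay.
On the curves, pb = 338 - q and ps = 118/3 + (1/6)q; the wedge ps − pb = 28 gives 118/3 + (1/6)q − (338 - q) = 28, so q' = 280.
Then pb = 338 − 1·280 = 58 and ps = 118/3 + (1/6)·280 = 86.
Buyers' price falls by p* − pb = 82 − 58 = 24; sellers' price rises by ps − p* = 86 − 82 = 4.
So consumers capture 24/28 = 6/7 of each unit of subsidy.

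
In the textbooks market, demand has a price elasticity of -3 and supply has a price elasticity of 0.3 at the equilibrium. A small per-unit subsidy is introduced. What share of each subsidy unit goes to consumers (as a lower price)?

For a small subsidy around the equilibrium, the benefit split depends on the relative slopes, which at a point are proportional to the elasticities.
Buyer share = εs/(εs + |εd|) = 0.3/(0.3 + 3) = 1/11; seller share = |εd|/(εs + |εd|) = 10/11.

Consumer share = 1/11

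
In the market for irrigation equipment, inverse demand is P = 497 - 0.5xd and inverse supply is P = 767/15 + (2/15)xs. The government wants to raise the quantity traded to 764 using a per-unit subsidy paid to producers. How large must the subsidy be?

Required subsidy s = 38 per unit

At x = 764, from the demand curve buyers pay Pb = 497 − 0.5·764 = 115; from the supply curve sellers need Ps = 767/15 + (2/15)·764 = 153.
The subsidy must fill the gap: s = Ps − Pb = 153 − 115 = 38.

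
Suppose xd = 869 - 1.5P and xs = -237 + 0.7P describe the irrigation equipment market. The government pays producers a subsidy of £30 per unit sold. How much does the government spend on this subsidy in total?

Government cost = 42645/11

Pre-subsidy: 869 - 1.5P = -237 + 0.7P gives P* = 5530/11, x* = 1264/11.
With the subsidy, sellers receive Ps = Pb + 30 for each unit, where Pb is the price buyers pay.
Supply in terms of Pb becomes xs = -237 + 0.7(Pb + 30) = -216 + 0.7Pb. Setting this equal to demand: 869 - 1.5Pb = -216 + 0.7Pb, so Pb = 5425/11.
Sellers receive Ps = 5425/11 + 30 = 5755/11; x' = 869 − 1.5·(5425/11) = 2843/22.
Government outlay = subsidy × quantity = 30 × 2843/22 = 42645/11.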